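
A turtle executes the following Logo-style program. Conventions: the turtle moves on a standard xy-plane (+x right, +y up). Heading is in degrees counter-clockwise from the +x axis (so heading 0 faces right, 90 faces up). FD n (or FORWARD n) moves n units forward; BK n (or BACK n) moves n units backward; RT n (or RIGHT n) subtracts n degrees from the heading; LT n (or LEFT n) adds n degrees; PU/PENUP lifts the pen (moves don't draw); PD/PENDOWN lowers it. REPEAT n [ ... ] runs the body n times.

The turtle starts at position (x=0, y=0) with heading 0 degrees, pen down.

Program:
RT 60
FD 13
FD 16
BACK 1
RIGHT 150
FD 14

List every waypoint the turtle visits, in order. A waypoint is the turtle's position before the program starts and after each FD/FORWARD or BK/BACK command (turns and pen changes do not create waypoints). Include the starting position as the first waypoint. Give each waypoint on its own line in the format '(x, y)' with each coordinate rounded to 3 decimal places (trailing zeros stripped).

Executing turtle program step by step:
Start: pos=(0,0), heading=0, pen down
RT 60: heading 0 -> 300
FD 13: (0,0) -> (6.5,-11.258) [heading=300, draw]
FD 16: (6.5,-11.258) -> (14.5,-25.115) [heading=300, draw]
BK 1: (14.5,-25.115) -> (14,-24.249) [heading=300, draw]
RT 150: heading 300 -> 150
FD 14: (14,-24.249) -> (1.876,-17.249) [heading=150, draw]
Final: pos=(1.876,-17.249), heading=150, 4 segment(s) drawn
Waypoints (5 total):
(0, 0)
(6.5, -11.258)
(14.5, -25.115)
(14, -24.249)
(1.876, -17.249)

Answer: (0, 0)
(6.5, -11.258)
(14.5, -25.115)
(14, -24.249)
(1.876, -17.249)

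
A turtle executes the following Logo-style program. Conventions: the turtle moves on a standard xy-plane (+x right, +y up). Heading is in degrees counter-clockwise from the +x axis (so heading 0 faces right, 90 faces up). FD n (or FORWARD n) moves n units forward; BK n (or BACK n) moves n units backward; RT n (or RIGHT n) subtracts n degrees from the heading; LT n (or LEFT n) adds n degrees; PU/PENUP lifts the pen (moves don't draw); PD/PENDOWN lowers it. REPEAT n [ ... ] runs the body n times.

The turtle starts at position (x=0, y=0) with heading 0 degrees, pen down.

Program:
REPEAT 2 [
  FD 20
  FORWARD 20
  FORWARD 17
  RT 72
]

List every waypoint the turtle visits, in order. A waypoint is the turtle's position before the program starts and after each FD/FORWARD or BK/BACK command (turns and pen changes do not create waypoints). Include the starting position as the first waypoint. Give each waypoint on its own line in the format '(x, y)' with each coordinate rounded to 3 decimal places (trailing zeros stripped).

Answer: (0, 0)
(20, 0)
(40, 0)
(57, 0)
(63.18, -19.021)
(69.361, -38.042)
(74.614, -54.21)

Derivation:
Executing turtle program step by step:
Start: pos=(0,0), heading=0, pen down
REPEAT 2 [
  -- iteration 1/2 --
  FD 20: (0,0) -> (20,0) [heading=0, draw]
  FD 20: (20,0) -> (40,0) [heading=0, draw]
  FD 17: (40,0) -> (57,0) [heading=0, draw]
  RT 72: heading 0 -> 288
  -- iteration 2/2 --
  FD 20: (57,0) -> (63.18,-19.021) [heading=288, draw]
  FD 20: (63.18,-19.021) -> (69.361,-38.042) [heading=288, draw]
  FD 17: (69.361,-38.042) -> (74.614,-54.21) [heading=288, draw]
  RT 72: heading 288 -> 216
]
Final: pos=(74.614,-54.21), heading=216, 6 segment(s) drawn
Waypoints (7 total):
(0, 0)
(20, 0)
(40, 0)
(57, 0)
(63.18, -19.021)
(69.361, -38.042)
(74.614, -54.21)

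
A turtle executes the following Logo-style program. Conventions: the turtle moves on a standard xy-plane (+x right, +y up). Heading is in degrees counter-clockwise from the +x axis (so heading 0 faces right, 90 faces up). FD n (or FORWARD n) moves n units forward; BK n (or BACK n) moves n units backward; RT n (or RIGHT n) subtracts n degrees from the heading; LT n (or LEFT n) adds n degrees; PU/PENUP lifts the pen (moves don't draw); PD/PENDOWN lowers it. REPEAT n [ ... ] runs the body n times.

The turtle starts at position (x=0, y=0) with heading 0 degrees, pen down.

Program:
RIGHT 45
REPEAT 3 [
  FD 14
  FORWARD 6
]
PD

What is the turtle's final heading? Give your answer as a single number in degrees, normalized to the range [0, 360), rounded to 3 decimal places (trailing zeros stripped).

Executing turtle program step by step:
Start: pos=(0,0), heading=0, pen down
RT 45: heading 0 -> 315
REPEAT 3 [
  -- iteration 1/3 --
  FD 14: (0,0) -> (9.899,-9.899) [heading=315, draw]
  FD 6: (9.899,-9.899) -> (14.142,-14.142) [heading=315, draw]
  -- iteration 2/3 --
  FD 14: (14.142,-14.142) -> (24.042,-24.042) [heading=315, draw]
  FD 6: (24.042,-24.042) -> (28.284,-28.284) [heading=315, draw]
  -- iteration 3/3 --
  FD 14: (28.284,-28.284) -> (38.184,-38.184) [heading=315, draw]
  FD 6: (38.184,-38.184) -> (42.426,-42.426) [heading=315, draw]
]
PD: pen down
Final: pos=(42.426,-42.426), heading=315, 6 segment(s) drawn

Answer: 315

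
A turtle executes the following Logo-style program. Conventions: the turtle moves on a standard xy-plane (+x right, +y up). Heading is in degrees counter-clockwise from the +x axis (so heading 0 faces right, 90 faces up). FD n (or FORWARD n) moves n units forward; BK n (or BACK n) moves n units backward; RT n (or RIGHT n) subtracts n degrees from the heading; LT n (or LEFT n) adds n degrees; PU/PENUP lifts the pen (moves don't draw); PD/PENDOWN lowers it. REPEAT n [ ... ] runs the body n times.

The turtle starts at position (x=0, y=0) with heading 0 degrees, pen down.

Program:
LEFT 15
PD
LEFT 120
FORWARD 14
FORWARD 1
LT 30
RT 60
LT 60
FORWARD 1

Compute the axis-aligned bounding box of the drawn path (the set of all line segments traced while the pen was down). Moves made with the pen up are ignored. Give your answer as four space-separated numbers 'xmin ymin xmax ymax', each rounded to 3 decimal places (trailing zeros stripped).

Executing turtle program step by step:
Start: pos=(0,0), heading=0, pen down
LT 15: heading 0 -> 15
PD: pen down
LT 120: heading 15 -> 135
FD 14: (0,0) -> (-9.899,9.899) [heading=135, draw]
FD 1: (-9.899,9.899) -> (-10.607,10.607) [heading=135, draw]
LT 30: heading 135 -> 165
RT 60: heading 165 -> 105
LT 60: heading 105 -> 165
FD 1: (-10.607,10.607) -> (-11.573,10.865) [heading=165, draw]
Final: pos=(-11.573,10.865), heading=165, 3 segment(s) drawn

Segment endpoints: x in {-11.573, -10.607, -9.899, 0}, y in {0, 9.899, 10.607, 10.865}
xmin=-11.573, ymin=0, xmax=0, ymax=10.865

Answer: -11.573 0 0 10.865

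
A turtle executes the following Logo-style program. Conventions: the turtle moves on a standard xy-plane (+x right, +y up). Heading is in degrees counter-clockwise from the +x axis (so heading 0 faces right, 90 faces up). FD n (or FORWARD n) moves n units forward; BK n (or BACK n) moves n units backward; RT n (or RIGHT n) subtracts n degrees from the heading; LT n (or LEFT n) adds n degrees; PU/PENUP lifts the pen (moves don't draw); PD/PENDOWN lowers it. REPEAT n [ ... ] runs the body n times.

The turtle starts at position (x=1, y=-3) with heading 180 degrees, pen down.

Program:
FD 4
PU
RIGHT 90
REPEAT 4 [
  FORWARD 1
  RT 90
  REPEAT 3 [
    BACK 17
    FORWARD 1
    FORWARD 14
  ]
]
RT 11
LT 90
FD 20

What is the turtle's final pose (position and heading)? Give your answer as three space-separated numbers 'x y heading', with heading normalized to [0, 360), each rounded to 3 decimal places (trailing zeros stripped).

Executing turtle program step by step:
Start: pos=(1,-3), heading=180, pen down
FD 4: (1,-3) -> (-3,-3) [heading=180, draw]
PU: pen up
RT 90: heading 180 -> 90
REPEAT 4 [
  -- iteration 1/4 --
  FD 1: (-3,-3) -> (-3,-2) [heading=90, move]
  RT 90: heading 90 -> 0
  REPEAT 3 [
    -- iteration 1/3 --
    BK 17: (-3,-2) -> (-20,-2) [heading=0, move]
    FD 1: (-20,-2) -> (-19,-2) [heading=0, move]
    FD 14: (-19,-2) -> (-5,-2) [heading=0, move]
    -- iteration 2/3 --
    BK 17: (-5,-2) -> (-22,-2) [heading=0, move]
    FD 1: (-22,-2) -> (-21,-2) [heading=0, move]
    FD 14: (-21,-2) -> (-7,-2) [heading=0, move]
    -- iteration 3/3 --
    BK 17: (-7,-2) -> (-24,-2) [heading=0, move]
    FD 1: (-24,-2) -> (-23,-2) [heading=0, move]
    FD 14: (-23,-2) -> (-9,-2) [heading=0, move]
  ]
  -- iteration 2/4 --
  FD 1: (-9,-2) -> (-8,-2) [heading=0, move]
  RT 90: heading 0 -> 270
  REPEAT 3 [
    -- iteration 1/3 --
    BK 17: (-8,-2) -> (-8,15) [heading=270, move]
    FD 1: (-8,15) -> (-8,14) [heading=270, move]
    FD 14: (-8,14) -> (-8,0) [heading=270, move]
    -- iteration 2/3 --
    BK 17: (-8,0) -> (-8,17) [heading=270, move]
    FD 1: (-8,17) -> (-8,16) [heading=270, move]
    FD 14: (-8,16) -> (-8,2) [heading=270, move]
    -- iteration 3/3 --
    BK 17: (-8,2) -> (-8,19) [heading=270, move]
    FD 1: (-8,19) -> (-8,18) [heading=270, move]
    FD 14: (-8,18) -> (-8,4) [heading=270, move]
  ]
  -- iteration 3/4 --
  FD 1: (-8,4) -> (-8,3) [heading=270, move]
  RT 90: heading 270 -> 180
  REPEAT 3 [
    -- iteration 1/3 --
    BK 17: (-8,3) -> (9,3) [heading=180, move]
    FD 1: (9,3) -> (8,3) [heading=180, move]
    FD 14: (8,3) -> (-6,3) [heading=180, move]
    -- iteration 2/3 --
    BK 17: (-6,3) -> (11,3) [heading=180, move]
    FD 1: (11,3) -> (10,3) [heading=180, move]
    FD 14: (10,3) -> (-4,3) [heading=180, move]
    -- iteration 3/3 --
    BK 17: (-4,3) -> (13,3) [heading=180, move]
    FD 1: (13,3) -> (12,3) [heading=180, move]
    FD 14: (12,3) -> (-2,3) [heading=180, move]
  ]
  -- iteration 4/4 --
  FD 1: (-2,3) -> (-3,3) [heading=180, move]
  RT 90: heading 180 -> 90
  REPEAT 3 [
    -- iteration 1/3 --
    BK 17: (-3,3) -> (-3,-14) [heading=90, move]
    FD 1: (-3,-14) -> (-3,-13) [heading=90, move]
    FD 14: (-3,-13) -> (-3,1) [heading=90, move]
    -- iteration 2/3 --
    BK 17: (-3,1) -> (-3,-16) [heading=90, move]
    FD 1: (-3,-16) -> (-3,-15) [heading=90, move]
    FD 14: (-3,-15) -> (-3,-1) [heading=90, move]
    -- iteration 3/3 --
    BK 17: (-3,-1) -> (-3,-18) [heading=90, move]
    FD 1: (-3,-18) -> (-3,-17) [heading=90, move]
    FD 14: (-3,-17) -> (-3,-3) [heading=90, move]
  ]
]
RT 11: heading 90 -> 79
LT 90: heading 79 -> 169
FD 20: (-3,-3) -> (-22.633,0.816) [heading=169, move]
Final: pos=(-22.633,0.816), heading=169, 1 segment(s) drawn

Answer: -22.633 0.816 169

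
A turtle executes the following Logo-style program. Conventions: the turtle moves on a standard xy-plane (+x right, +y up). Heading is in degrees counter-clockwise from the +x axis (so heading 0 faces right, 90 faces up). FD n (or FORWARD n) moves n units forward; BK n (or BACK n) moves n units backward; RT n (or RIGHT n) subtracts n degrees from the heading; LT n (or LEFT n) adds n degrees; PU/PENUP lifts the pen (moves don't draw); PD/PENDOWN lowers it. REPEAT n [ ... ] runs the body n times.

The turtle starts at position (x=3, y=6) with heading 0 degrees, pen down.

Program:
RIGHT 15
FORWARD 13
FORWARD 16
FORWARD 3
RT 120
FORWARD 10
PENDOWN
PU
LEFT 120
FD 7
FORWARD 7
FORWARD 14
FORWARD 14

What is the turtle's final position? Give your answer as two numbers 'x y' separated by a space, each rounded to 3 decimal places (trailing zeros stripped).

Answer: 67.407 -20.224

Derivation:
Executing turtle program step by step:
Start: pos=(3,6), heading=0, pen down
RT 15: heading 0 -> 345
FD 13: (3,6) -> (15.557,2.635) [heading=345, draw]
FD 16: (15.557,2.635) -> (31.012,-1.506) [heading=345, draw]
FD 3: (31.012,-1.506) -> (33.91,-2.282) [heading=345, draw]
RT 120: heading 345 -> 225
FD 10: (33.91,-2.282) -> (26.839,-9.353) [heading=225, draw]
PD: pen down
PU: pen up
LT 120: heading 225 -> 345
FD 7: (26.839,-9.353) -> (33.6,-11.165) [heading=345, move]
FD 7: (33.6,-11.165) -> (40.362,-12.977) [heading=345, move]
FD 14: (40.362,-12.977) -> (53.884,-16.6) [heading=345, move]
FD 14: (53.884,-16.6) -> (67.407,-20.224) [heading=345, move]
Final: pos=(67.407,-20.224), heading=345, 4 segment(s) drawn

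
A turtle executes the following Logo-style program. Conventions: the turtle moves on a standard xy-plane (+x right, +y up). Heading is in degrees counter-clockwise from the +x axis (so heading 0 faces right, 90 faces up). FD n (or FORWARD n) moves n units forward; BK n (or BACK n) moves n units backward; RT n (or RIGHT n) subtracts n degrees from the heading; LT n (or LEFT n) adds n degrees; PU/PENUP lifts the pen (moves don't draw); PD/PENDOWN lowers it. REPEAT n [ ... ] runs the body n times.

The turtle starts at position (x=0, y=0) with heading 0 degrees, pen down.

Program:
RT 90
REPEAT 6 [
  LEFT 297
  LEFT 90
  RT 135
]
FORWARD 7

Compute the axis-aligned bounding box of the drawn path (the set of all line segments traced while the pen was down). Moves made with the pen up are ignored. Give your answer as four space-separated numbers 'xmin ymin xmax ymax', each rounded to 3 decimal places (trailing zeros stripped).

Answer: 0 -2.163 6.657 0

Derivation:
Executing turtle program step by step:
Start: pos=(0,0), heading=0, pen down
RT 90: heading 0 -> 270
REPEAT 6 [
  -- iteration 1/6 --
  LT 297: heading 270 -> 207
  LT 90: heading 207 -> 297
  RT 135: heading 297 -> 162
  -- iteration 2/6 --
  LT 297: heading 162 -> 99
  LT 90: heading 99 -> 189
  RT 135: heading 189 -> 54
  -- iteration 3/6 --
  LT 297: heading 54 -> 351
  LT 90: heading 351 -> 81
  RT 135: heading 81 -> 306
  -- iteration 4/6 --
  LT 297: heading 306 -> 243
  LT 90: heading 243 -> 333
  RT 135: heading 333 -> 198
  -- iteration 5/6 --
  LT 297: heading 198 -> 135
  LT 90: heading 135 -> 225
  RT 135: heading 225 -> 90
  -- iteration 6/6 --
  LT 297: heading 90 -> 27
  LT 90: heading 27 -> 117
  RT 135: heading 117 -> 342
]
FD 7: (0,0) -> (6.657,-2.163) [heading=342, draw]
Final: pos=(6.657,-2.163), heading=342, 1 segment(s) drawn

Segment endpoints: x in {0, 6.657}, y in {-2.163, 0}
xmin=0, ymin=-2.163, xmax=6.657, ymax=0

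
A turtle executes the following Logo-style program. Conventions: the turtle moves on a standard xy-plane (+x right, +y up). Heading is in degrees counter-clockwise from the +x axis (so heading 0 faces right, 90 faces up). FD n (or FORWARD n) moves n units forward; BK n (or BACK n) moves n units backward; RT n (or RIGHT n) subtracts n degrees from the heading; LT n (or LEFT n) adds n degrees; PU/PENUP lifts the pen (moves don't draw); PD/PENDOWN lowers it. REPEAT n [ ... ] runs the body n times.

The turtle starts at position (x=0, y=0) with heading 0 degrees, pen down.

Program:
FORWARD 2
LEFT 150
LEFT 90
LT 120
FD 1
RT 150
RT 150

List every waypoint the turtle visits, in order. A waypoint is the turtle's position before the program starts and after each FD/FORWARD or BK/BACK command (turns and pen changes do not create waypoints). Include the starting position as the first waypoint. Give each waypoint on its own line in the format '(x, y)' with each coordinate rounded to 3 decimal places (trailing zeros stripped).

Executing turtle program step by step:
Start: pos=(0,0), heading=0, pen down
FD 2: (0,0) -> (2,0) [heading=0, draw]
LT 150: heading 0 -> 150
LT 90: heading 150 -> 240
LT 120: heading 240 -> 0
FD 1: (2,0) -> (3,0) [heading=0, draw]
RT 150: heading 0 -> 210
RT 150: heading 210 -> 60
Final: pos=(3,0), heading=60, 2 segment(s) drawn
Waypoints (3 total):
(0, 0)
(2, 0)
(3, 0)

Answer: (0, 0)
(2, 0)
(3, 0)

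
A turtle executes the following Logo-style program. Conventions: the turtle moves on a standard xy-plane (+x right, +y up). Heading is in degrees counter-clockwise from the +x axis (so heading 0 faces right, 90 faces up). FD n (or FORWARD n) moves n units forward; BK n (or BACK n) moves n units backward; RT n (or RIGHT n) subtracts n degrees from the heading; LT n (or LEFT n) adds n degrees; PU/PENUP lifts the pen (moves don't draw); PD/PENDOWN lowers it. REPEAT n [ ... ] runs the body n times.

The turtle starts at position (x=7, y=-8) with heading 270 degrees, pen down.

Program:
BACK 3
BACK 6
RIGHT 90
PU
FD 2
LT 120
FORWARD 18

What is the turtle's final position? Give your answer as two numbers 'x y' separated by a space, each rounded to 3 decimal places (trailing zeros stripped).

Executing turtle program step by step:
Start: pos=(7,-8), heading=270, pen down
BK 3: (7,-8) -> (7,-5) [heading=270, draw]
BK 6: (7,-5) -> (7,1) [heading=270, draw]
RT 90: heading 270 -> 180
PU: pen up
FD 2: (7,1) -> (5,1) [heading=180, move]
LT 120: heading 180 -> 300
FD 18: (5,1) -> (14,-14.588) [heading=300, move]
Final: pos=(14,-14.588), heading=300, 2 segment(s) drawn

Answer: 14 -14.588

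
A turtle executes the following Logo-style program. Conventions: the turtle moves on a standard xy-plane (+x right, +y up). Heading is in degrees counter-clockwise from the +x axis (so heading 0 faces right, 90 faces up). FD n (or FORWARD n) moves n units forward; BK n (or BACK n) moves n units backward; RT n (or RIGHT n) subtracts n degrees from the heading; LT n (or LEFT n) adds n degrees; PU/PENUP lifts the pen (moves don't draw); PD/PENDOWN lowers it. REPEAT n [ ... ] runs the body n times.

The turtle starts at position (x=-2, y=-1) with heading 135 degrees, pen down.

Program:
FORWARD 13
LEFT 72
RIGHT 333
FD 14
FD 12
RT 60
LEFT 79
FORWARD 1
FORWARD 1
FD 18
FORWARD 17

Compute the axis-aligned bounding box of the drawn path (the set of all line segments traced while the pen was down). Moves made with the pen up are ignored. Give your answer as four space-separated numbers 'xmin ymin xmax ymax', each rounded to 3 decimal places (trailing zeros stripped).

Executing turtle program step by step:
Start: pos=(-2,-1), heading=135, pen down
FD 13: (-2,-1) -> (-11.192,8.192) [heading=135, draw]
LT 72: heading 135 -> 207
RT 333: heading 207 -> 234
FD 14: (-11.192,8.192) -> (-19.421,-3.134) [heading=234, draw]
FD 12: (-19.421,-3.134) -> (-26.475,-12.842) [heading=234, draw]
RT 60: heading 234 -> 174
LT 79: heading 174 -> 253
FD 1: (-26.475,-12.842) -> (-26.767,-13.798) [heading=253, draw]
FD 1: (-26.767,-13.798) -> (-27.06,-14.755) [heading=253, draw]
FD 18: (-27.06,-14.755) -> (-32.322,-31.968) [heading=253, draw]
FD 17: (-32.322,-31.968) -> (-37.293,-48.225) [heading=253, draw]
Final: pos=(-37.293,-48.225), heading=253, 7 segment(s) drawn

Segment endpoints: x in {-37.293, -32.322, -27.06, -26.767, -26.475, -19.421, -11.192, -2}, y in {-48.225, -31.968, -14.755, -13.798, -12.842, -3.134, -1, 8.192}
xmin=-37.293, ymin=-48.225, xmax=-2, ymax=8.192

Answer: -37.293 -48.225 -2 8.192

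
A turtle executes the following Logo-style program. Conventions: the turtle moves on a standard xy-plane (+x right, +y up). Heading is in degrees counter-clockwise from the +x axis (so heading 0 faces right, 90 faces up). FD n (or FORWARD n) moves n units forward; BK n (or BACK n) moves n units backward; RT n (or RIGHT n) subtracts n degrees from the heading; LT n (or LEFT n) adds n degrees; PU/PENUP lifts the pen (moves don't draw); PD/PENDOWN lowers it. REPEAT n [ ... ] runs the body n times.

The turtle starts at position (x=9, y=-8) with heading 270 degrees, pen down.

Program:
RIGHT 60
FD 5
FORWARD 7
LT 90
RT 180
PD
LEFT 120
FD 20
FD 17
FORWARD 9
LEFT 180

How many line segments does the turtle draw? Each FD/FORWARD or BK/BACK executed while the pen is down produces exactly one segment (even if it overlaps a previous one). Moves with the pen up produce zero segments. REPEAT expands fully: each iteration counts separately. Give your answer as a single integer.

Answer: 5

Derivation:
Executing turtle program step by step:
Start: pos=(9,-8), heading=270, pen down
RT 60: heading 270 -> 210
FD 5: (9,-8) -> (4.67,-10.5) [heading=210, draw]
FD 7: (4.67,-10.5) -> (-1.392,-14) [heading=210, draw]
LT 90: heading 210 -> 300
RT 180: heading 300 -> 120
PD: pen down
LT 120: heading 120 -> 240
FD 20: (-1.392,-14) -> (-11.392,-31.321) [heading=240, draw]
FD 17: (-11.392,-31.321) -> (-19.892,-46.043) [heading=240, draw]
FD 9: (-19.892,-46.043) -> (-24.392,-53.837) [heading=240, draw]
LT 180: heading 240 -> 60
Final: pos=(-24.392,-53.837), heading=60, 5 segment(s) drawn
Segments drawn: 5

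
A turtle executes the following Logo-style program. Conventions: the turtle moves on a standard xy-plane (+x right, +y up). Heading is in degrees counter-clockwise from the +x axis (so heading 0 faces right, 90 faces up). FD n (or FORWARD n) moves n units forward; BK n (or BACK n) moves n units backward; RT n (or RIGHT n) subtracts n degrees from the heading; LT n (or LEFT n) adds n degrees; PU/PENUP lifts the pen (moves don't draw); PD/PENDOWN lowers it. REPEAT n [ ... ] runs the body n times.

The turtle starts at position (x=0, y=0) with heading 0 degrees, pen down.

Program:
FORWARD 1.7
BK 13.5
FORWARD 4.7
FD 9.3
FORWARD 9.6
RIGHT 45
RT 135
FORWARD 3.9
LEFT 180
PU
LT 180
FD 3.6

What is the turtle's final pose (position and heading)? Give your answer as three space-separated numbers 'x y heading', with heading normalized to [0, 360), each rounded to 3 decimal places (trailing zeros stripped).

Answer: 4.3 0 180

Derivation:
Executing turtle program step by step:
Start: pos=(0,0), heading=0, pen down
FD 1.7: (0,0) -> (1.7,0) [heading=0, draw]
BK 13.5: (1.7,0) -> (-11.8,0) [heading=0, draw]
FD 4.7: (-11.8,0) -> (-7.1,0) [heading=0, draw]
FD 9.3: (-7.1,0) -> (2.2,0) [heading=0, draw]
FD 9.6: (2.2,0) -> (11.8,0) [heading=0, draw]
RT 45: heading 0 -> 315
RT 135: heading 315 -> 180
FD 3.9: (11.8,0) -> (7.9,0) [heading=180, draw]
LT 180: heading 180 -> 0
PU: pen up
LT 180: heading 0 -> 180
FD 3.6: (7.9,0) -> (4.3,0) [heading=180, move]
Final: pos=(4.3,0), heading=180, 6 segment(s) drawn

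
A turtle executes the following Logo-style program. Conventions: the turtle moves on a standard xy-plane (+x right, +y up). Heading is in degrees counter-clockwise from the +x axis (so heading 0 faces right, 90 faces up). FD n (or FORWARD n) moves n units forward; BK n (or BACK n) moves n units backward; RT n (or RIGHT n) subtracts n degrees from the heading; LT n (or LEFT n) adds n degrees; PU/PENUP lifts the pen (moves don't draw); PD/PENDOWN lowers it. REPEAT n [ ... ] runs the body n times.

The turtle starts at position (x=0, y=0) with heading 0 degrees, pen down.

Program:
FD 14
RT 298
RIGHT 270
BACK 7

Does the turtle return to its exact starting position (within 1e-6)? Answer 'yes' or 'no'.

Executing turtle program step by step:
Start: pos=(0,0), heading=0, pen down
FD 14: (0,0) -> (14,0) [heading=0, draw]
RT 298: heading 0 -> 62
RT 270: heading 62 -> 152
BK 7: (14,0) -> (20.181,-3.286) [heading=152, draw]
Final: pos=(20.181,-3.286), heading=152, 2 segment(s) drawn

Start position: (0, 0)
Final position: (20.181, -3.286)
Distance = 20.446; >= 1e-6 -> NOT closed

Answer: no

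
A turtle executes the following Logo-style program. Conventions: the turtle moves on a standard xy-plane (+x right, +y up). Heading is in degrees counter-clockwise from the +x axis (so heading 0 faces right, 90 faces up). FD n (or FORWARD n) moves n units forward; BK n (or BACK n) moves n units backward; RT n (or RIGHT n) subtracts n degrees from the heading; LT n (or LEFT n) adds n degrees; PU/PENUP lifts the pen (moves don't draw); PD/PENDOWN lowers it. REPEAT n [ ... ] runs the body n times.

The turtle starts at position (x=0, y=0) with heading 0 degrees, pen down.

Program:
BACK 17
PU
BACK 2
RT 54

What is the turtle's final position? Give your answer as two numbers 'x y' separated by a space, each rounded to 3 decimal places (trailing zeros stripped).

Answer: -19 0

Derivation:
Executing turtle program step by step:
Start: pos=(0,0), heading=0, pen down
BK 17: (0,0) -> (-17,0) [heading=0, draw]
PU: pen up
BK 2: (-17,0) -> (-19,0) [heading=0, move]
RT 54: heading 0 -> 306
Final: pos=(-19,0), heading=306, 1 segment(s) drawn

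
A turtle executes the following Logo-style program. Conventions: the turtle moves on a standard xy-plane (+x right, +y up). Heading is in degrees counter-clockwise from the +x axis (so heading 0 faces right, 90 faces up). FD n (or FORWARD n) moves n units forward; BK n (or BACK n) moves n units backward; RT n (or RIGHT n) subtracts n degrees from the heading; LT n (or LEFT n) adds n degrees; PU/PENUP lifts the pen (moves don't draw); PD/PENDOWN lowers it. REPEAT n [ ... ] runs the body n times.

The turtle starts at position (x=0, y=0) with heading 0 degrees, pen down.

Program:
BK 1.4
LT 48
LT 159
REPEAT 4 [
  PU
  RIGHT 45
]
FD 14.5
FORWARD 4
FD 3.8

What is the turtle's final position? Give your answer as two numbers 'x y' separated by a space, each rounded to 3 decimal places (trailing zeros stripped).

Answer: 18.469 10.124

Derivation:
Executing turtle program step by step:
Start: pos=(0,0), heading=0, pen down
BK 1.4: (0,0) -> (-1.4,0) [heading=0, draw]
LT 48: heading 0 -> 48
LT 159: heading 48 -> 207
REPEAT 4 [
  -- iteration 1/4 --
  PU: pen up
  RT 45: heading 207 -> 162
  -- iteration 2/4 --
  PU: pen up
  RT 45: heading 162 -> 117
  -- iteration 3/4 --
  PU: pen up
  RT 45: heading 117 -> 72
  -- iteration 4/4 --
  PU: pen up
  RT 45: heading 72 -> 27
]
FD 14.5: (-1.4,0) -> (11.52,6.583) [heading=27, move]
FD 4: (11.52,6.583) -> (15.084,8.399) [heading=27, move]
FD 3.8: (15.084,8.399) -> (18.469,10.124) [heading=27, move]
Final: pos=(18.469,10.124), heading=27, 1 segment(s) drawn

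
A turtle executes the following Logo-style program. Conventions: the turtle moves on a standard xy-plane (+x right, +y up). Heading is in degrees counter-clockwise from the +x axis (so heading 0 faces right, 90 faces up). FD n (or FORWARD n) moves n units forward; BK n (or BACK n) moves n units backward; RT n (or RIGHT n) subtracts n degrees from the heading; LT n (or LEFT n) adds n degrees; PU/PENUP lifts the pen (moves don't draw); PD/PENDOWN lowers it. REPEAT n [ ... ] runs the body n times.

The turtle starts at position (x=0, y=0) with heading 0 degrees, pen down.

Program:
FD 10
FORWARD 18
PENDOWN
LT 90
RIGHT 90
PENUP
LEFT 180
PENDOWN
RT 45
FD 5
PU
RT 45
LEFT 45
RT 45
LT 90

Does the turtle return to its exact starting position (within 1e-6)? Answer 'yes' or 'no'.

Executing turtle program step by step:
Start: pos=(0,0), heading=0, pen down
FD 10: (0,0) -> (10,0) [heading=0, draw]
FD 18: (10,0) -> (28,0) [heading=0, draw]
PD: pen down
LT 90: heading 0 -> 90
RT 90: heading 90 -> 0
PU: pen up
LT 180: heading 0 -> 180
PD: pen down
RT 45: heading 180 -> 135
FD 5: (28,0) -> (24.464,3.536) [heading=135, draw]
PU: pen up
RT 45: heading 135 -> 90
LT 45: heading 90 -> 135
RT 45: heading 135 -> 90
LT 90: heading 90 -> 180
Final: pos=(24.464,3.536), heading=180, 3 segment(s) drawn

Start position: (0, 0)
Final position: (24.464, 3.536)
Distance = 24.719; >= 1e-6 -> NOT closed

Answer: no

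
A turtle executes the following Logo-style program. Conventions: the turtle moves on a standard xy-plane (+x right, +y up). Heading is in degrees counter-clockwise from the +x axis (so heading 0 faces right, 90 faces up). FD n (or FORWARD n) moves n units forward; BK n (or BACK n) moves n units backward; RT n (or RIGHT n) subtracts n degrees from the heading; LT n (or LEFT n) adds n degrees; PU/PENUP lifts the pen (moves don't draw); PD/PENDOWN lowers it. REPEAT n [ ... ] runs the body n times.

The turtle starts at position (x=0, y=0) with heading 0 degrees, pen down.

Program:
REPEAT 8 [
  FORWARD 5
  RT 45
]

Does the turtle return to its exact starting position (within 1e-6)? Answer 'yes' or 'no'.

Executing turtle program step by step:
Start: pos=(0,0), heading=0, pen down
REPEAT 8 [
  -- iteration 1/8 --
  FD 5: (0,0) -> (5,0) [heading=0, draw]
  RT 45: heading 0 -> 315
  -- iteration 2/8 --
  FD 5: (5,0) -> (8.536,-3.536) [heading=315, draw]
  RT 45: heading 315 -> 270
  -- iteration 3/8 --
  FD 5: (8.536,-3.536) -> (8.536,-8.536) [heading=270, draw]
  RT 45: heading 270 -> 225
  -- iteration 4/8 --
  FD 5: (8.536,-8.536) -> (5,-12.071) [heading=225, draw]
  RT 45: heading 225 -> 180
  -- iteration 5/8 --
  FD 5: (5,-12.071) -> (0,-12.071) [heading=180, draw]
  RT 45: heading 180 -> 135
  -- iteration 6/8 --
  FD 5: (0,-12.071) -> (-3.536,-8.536) [heading=135, draw]
  RT 45: heading 135 -> 90
  -- iteration 7/8 --
  FD 5: (-3.536,-8.536) -> (-3.536,-3.536) [heading=90, draw]
  RT 45: heading 90 -> 45
  -- iteration 8/8 --
  FD 5: (-3.536,-3.536) -> (0,0) [heading=45, draw]
  RT 45: heading 45 -> 0
]
Final: pos=(0,0), heading=0, 8 segment(s) drawn

Start position: (0, 0)
Final position: (0, 0)
Distance = 0; < 1e-6 -> CLOSED

Answer: yes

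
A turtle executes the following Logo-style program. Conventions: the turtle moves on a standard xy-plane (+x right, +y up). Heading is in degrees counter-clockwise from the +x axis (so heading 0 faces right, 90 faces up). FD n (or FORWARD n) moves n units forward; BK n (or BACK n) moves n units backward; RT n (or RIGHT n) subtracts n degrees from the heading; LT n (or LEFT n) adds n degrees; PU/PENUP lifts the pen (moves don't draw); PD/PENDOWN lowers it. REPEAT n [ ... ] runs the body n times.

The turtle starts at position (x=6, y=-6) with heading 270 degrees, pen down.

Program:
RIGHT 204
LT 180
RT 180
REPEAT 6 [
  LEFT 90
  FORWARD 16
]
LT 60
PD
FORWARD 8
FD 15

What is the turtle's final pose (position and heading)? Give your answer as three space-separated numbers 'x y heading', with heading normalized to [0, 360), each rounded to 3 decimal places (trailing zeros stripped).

Executing turtle program step by step:
Start: pos=(6,-6), heading=270, pen down
RT 204: heading 270 -> 66
LT 180: heading 66 -> 246
RT 180: heading 246 -> 66
REPEAT 6 [
  -- iteration 1/6 --
  LT 90: heading 66 -> 156
  FD 16: (6,-6) -> (-8.617,0.508) [heading=156, draw]
  -- iteration 2/6 --
  LT 90: heading 156 -> 246
  FD 16: (-8.617,0.508) -> (-15.125,-14.109) [heading=246, draw]
  -- iteration 3/6 --
  LT 90: heading 246 -> 336
  FD 16: (-15.125,-14.109) -> (-0.508,-20.617) [heading=336, draw]
  -- iteration 4/6 --
  LT 90: heading 336 -> 66
  FD 16: (-0.508,-20.617) -> (6,-6) [heading=66, draw]
  -- iteration 5/6 --
  LT 90: heading 66 -> 156
  FD 16: (6,-6) -> (-8.617,0.508) [heading=156, draw]
  -- iteration 6/6 --
  LT 90: heading 156 -> 246
  FD 16: (-8.617,0.508) -> (-15.125,-14.109) [heading=246, draw]
]
LT 60: heading 246 -> 306
PD: pen down
FD 8: (-15.125,-14.109) -> (-10.422,-20.581) [heading=306, draw]
FD 15: (-10.422,-20.581) -> (-1.605,-32.716) [heading=306, draw]
Final: pos=(-1.605,-32.716), heading=306, 8 segment(s) drawn

Answer: -1.605 -32.716 306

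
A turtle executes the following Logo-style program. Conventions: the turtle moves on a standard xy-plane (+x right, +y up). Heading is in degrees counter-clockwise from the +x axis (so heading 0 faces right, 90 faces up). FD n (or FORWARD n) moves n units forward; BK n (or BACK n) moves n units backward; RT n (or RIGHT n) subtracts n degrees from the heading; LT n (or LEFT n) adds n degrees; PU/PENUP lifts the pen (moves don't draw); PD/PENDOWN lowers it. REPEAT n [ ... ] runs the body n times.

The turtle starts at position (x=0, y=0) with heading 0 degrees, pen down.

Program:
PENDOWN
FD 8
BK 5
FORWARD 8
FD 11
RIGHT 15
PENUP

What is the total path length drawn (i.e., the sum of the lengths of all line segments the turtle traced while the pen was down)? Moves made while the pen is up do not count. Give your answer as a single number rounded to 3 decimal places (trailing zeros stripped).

Executing turtle program step by step:
Start: pos=(0,0), heading=0, pen down
PD: pen down
FD 8: (0,0) -> (8,0) [heading=0, draw]
BK 5: (8,0) -> (3,0) [heading=0, draw]
FD 8: (3,0) -> (11,0) [heading=0, draw]
FD 11: (11,0) -> (22,0) [heading=0, draw]
RT 15: heading 0 -> 345
PU: pen up
Final: pos=(22,0), heading=345, 4 segment(s) drawn

Segment lengths:
  seg 1: (0,0) -> (8,0), length = 8
  seg 2: (8,0) -> (3,0), length = 5
  seg 3: (3,0) -> (11,0), length = 8
  seg 4: (11,0) -> (22,0), length = 11
Total = 32

Answer: 32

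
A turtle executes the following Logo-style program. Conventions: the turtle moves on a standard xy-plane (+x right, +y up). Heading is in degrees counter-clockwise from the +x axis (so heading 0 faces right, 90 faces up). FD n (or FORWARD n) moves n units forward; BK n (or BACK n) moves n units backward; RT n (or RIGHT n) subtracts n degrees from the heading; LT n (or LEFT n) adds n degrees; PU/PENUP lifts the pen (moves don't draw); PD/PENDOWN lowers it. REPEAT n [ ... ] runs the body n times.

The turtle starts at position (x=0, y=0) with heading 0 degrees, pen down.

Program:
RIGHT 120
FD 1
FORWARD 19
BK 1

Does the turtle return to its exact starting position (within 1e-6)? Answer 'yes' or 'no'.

Executing turtle program step by step:
Start: pos=(0,0), heading=0, pen down
RT 120: heading 0 -> 240
FD 1: (0,0) -> (-0.5,-0.866) [heading=240, draw]
FD 19: (-0.5,-0.866) -> (-10,-17.321) [heading=240, draw]
BK 1: (-10,-17.321) -> (-9.5,-16.454) [heading=240, draw]
Final: pos=(-9.5,-16.454), heading=240, 3 segment(s) drawn

Start position: (0, 0)
Final position: (-9.5, -16.454)
Distance = 19; >= 1e-6 -> NOT closed

Answer: no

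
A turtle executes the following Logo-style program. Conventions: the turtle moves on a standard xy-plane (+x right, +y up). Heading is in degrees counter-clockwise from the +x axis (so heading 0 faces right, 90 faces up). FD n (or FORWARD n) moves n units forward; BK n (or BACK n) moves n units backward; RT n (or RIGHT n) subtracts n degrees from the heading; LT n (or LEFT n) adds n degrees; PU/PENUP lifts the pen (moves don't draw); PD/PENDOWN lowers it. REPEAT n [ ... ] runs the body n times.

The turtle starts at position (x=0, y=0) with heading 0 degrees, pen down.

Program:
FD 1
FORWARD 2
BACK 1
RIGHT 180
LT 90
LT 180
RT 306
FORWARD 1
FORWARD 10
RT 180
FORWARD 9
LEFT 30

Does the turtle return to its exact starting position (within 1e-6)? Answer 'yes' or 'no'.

Executing turtle program step by step:
Start: pos=(0,0), heading=0, pen down
FD 1: (0,0) -> (1,0) [heading=0, draw]
FD 2: (1,0) -> (3,0) [heading=0, draw]
BK 1: (3,0) -> (2,0) [heading=0, draw]
RT 180: heading 0 -> 180
LT 90: heading 180 -> 270
LT 180: heading 270 -> 90
RT 306: heading 90 -> 144
FD 1: (2,0) -> (1.191,0.588) [heading=144, draw]
FD 10: (1.191,0.588) -> (-6.899,6.466) [heading=144, draw]
RT 180: heading 144 -> 324
FD 9: (-6.899,6.466) -> (0.382,1.176) [heading=324, draw]
LT 30: heading 324 -> 354
Final: pos=(0.382,1.176), heading=354, 6 segment(s) drawn

Start position: (0, 0)
Final position: (0.382, 1.176)
Distance = 1.236; >= 1e-6 -> NOT closed

Answer: no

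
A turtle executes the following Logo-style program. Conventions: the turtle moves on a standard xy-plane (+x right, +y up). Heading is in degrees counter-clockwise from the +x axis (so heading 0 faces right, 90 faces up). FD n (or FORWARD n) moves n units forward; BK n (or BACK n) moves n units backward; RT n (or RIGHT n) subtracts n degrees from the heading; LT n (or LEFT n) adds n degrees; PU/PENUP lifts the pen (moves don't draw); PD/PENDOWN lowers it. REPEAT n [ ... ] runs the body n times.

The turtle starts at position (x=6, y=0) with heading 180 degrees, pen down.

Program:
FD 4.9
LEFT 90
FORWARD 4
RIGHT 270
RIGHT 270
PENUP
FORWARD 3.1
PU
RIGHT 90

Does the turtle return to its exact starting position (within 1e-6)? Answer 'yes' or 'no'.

Executing turtle program step by step:
Start: pos=(6,0), heading=180, pen down
FD 4.9: (6,0) -> (1.1,0) [heading=180, draw]
LT 90: heading 180 -> 270
FD 4: (1.1,0) -> (1.1,-4) [heading=270, draw]
RT 270: heading 270 -> 0
RT 270: heading 0 -> 90
PU: pen up
FD 3.1: (1.1,-4) -> (1.1,-0.9) [heading=90, move]
PU: pen up
RT 90: heading 90 -> 0
Final: pos=(1.1,-0.9), heading=0, 2 segment(s) drawn

Start position: (6, 0)
Final position: (1.1, -0.9)
Distance = 4.982; >= 1e-6 -> NOT closed

Answer: no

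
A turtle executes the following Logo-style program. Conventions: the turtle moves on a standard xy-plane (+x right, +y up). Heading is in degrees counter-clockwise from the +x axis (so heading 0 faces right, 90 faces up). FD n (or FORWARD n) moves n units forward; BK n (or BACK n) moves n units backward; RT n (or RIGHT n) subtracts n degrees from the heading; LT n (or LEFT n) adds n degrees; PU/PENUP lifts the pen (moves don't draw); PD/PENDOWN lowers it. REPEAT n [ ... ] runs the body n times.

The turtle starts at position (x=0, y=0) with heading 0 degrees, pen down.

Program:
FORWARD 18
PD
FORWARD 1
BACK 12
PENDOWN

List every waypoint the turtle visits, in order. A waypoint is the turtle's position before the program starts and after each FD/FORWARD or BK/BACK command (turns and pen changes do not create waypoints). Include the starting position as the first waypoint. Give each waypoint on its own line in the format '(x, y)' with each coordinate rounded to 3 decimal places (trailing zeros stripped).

Executing turtle program step by step:
Start: pos=(0,0), heading=0, pen down
FD 18: (0,0) -> (18,0) [heading=0, draw]
PD: pen down
FD 1: (18,0) -> (19,0) [heading=0, draw]
BK 12: (19,0) -> (7,0) [heading=0, draw]
PD: pen down
Final: pos=(7,0), heading=0, 3 segment(s) drawn
Waypoints (4 total):
(0, 0)
(18, 0)
(19, 0)
(7, 0)

Answer: (0, 0)
(18, 0)
(19, 0)
(7, 0)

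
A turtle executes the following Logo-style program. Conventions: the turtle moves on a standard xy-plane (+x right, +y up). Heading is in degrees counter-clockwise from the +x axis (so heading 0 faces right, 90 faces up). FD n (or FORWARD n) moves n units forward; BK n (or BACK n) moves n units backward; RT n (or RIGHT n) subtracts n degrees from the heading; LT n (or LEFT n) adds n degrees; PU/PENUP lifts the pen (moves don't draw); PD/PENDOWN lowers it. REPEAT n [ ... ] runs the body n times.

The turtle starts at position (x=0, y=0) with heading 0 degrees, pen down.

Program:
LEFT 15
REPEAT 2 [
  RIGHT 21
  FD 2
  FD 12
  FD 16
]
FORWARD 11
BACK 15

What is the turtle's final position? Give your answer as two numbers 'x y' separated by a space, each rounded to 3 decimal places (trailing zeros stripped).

Answer: 53.002 -14.94

Derivation:
Executing turtle program step by step:
Start: pos=(0,0), heading=0, pen down
LT 15: heading 0 -> 15
REPEAT 2 [
  -- iteration 1/2 --
  RT 21: heading 15 -> 354
  FD 2: (0,0) -> (1.989,-0.209) [heading=354, draw]
  FD 12: (1.989,-0.209) -> (13.923,-1.463) [heading=354, draw]
  FD 16: (13.923,-1.463) -> (29.836,-3.136) [heading=354, draw]
  -- iteration 2/2 --
  RT 21: heading 354 -> 333
  FD 2: (29.836,-3.136) -> (31.618,-4.044) [heading=333, draw]
  FD 12: (31.618,-4.044) -> (42.31,-9.492) [heading=333, draw]
  FD 16: (42.31,-9.492) -> (56.566,-16.756) [heading=333, draw]
]
FD 11: (56.566,-16.756) -> (66.367,-21.749) [heading=333, draw]
BK 15: (66.367,-21.749) -> (53.002,-14.94) [heading=333, draw]
Final: pos=(53.002,-14.94), heading=333, 8 segment(s) drawn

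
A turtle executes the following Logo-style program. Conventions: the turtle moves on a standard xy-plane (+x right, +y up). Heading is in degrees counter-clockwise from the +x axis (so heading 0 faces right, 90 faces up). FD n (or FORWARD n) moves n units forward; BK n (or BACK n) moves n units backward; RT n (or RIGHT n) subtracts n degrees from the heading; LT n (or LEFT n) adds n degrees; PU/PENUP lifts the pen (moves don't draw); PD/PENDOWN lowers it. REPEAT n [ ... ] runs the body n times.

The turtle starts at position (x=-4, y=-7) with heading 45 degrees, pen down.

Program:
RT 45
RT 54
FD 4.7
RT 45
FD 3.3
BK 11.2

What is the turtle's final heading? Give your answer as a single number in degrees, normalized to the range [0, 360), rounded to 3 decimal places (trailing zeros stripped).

Executing turtle program step by step:
Start: pos=(-4,-7), heading=45, pen down
RT 45: heading 45 -> 0
RT 54: heading 0 -> 306
FD 4.7: (-4,-7) -> (-1.237,-10.802) [heading=306, draw]
RT 45: heading 306 -> 261
FD 3.3: (-1.237,-10.802) -> (-1.754,-14.062) [heading=261, draw]
BK 11.2: (-1.754,-14.062) -> (-0.002,-3) [heading=261, draw]
Final: pos=(-0.002,-3), heading=261, 3 segment(s) drawn

Answer: 261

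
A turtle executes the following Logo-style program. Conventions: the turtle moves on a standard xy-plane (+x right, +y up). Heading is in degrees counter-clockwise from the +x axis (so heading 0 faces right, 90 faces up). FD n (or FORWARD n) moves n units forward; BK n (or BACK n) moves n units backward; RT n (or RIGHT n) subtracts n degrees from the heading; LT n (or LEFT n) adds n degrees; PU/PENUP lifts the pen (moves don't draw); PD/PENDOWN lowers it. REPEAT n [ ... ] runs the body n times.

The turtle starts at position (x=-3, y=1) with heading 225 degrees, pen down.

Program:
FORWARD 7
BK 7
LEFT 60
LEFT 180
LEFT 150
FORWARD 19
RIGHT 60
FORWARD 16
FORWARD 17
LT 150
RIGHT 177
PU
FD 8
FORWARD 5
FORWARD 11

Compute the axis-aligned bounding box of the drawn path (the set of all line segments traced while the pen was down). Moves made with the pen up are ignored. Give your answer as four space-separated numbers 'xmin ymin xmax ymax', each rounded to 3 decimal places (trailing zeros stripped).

Answer: -39.793 -25.894 -3 1

Derivation:
Executing turtle program step by step:
Start: pos=(-3,1), heading=225, pen down
FD 7: (-3,1) -> (-7.95,-3.95) [heading=225, draw]
BK 7: (-7.95,-3.95) -> (-3,1) [heading=225, draw]
LT 60: heading 225 -> 285
LT 180: heading 285 -> 105
LT 150: heading 105 -> 255
FD 19: (-3,1) -> (-7.918,-17.353) [heading=255, draw]
RT 60: heading 255 -> 195
FD 16: (-7.918,-17.353) -> (-23.372,-21.494) [heading=195, draw]
FD 17: (-23.372,-21.494) -> (-39.793,-25.894) [heading=195, draw]
LT 150: heading 195 -> 345
RT 177: heading 345 -> 168
PU: pen up
FD 8: (-39.793,-25.894) -> (-47.618,-24.23) [heading=168, move]
FD 5: (-47.618,-24.23) -> (-52.509,-23.191) [heading=168, move]
FD 11: (-52.509,-23.191) -> (-63.269,-20.904) [heading=168, move]
Final: pos=(-63.269,-20.904), heading=168, 5 segment(s) drawn

Segment endpoints: x in {-39.793, -23.372, -7.95, -7.918, -3}, y in {-25.894, -21.494, -17.353, -3.95, 1}
xmin=-39.793, ymin=-25.894, xmax=-3, ymax=1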